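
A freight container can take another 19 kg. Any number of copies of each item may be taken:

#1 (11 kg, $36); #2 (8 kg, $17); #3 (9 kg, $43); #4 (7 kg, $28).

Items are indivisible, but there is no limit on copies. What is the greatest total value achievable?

Best value-per-unit is #3 at 43/9, and filling with it alone uses weight 2×9=18. No mix of the others beats 2×43 = 86.

$86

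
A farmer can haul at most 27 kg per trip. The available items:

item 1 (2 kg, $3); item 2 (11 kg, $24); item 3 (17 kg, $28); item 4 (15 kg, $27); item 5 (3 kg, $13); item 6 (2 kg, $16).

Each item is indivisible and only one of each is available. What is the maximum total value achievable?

$60

This is a 0/1 knapsack; check combinations near the capacity.
- item 1+item 3+item 5+item 6: weight 2+17+3+2=24, value 3+28+13+16=60
- item 1+item 4+item 5+item 6: weight 2+15+3+2=22, value 3+27+13+16=59
- item 3+item 5+item 6: weight 17+3+2=22, value 28+13+16=57
- item 1+item 2+item 5+item 6: weight 2+11+3+2=18, value 3+24+13+16=56
Best: $60.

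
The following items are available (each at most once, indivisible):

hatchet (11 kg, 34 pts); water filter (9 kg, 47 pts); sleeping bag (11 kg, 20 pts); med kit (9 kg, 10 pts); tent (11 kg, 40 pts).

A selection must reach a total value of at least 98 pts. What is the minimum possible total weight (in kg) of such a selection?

31

Subsets with value ≥ 98, sorted by total weight:
- hatchet+water filter+tent: weight 31, value 121
- water filter+sleeping bag+tent: weight 31, value 107
Minimum weight: 31 kg.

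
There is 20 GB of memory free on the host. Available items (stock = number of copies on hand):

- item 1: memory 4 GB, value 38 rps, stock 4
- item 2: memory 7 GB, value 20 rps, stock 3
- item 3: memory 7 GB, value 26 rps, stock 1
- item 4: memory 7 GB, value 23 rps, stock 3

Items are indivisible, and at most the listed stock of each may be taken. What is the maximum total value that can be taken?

Top feasible selections:
- 4×item 1: memory 16, value 152
- 3×item 1 + 1×item 3: memory 19, value 140
Best: 152 rps.

152 rps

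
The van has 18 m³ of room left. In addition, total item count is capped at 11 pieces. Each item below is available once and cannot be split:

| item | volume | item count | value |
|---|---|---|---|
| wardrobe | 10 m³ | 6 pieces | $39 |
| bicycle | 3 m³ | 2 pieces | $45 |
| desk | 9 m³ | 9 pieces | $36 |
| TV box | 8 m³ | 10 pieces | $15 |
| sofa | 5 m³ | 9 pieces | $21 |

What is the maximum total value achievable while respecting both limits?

Feasible sets respecting both limits:
- wardrobe+bicycle: volume 13, item count 8, value 84
- bicycle+desk: volume 12, item count 11, value 81
- bicycle+sofa: volume 8, item count 11, value 66
- bicycle: volume 3, item count 2, value 45
Best: $84.

$84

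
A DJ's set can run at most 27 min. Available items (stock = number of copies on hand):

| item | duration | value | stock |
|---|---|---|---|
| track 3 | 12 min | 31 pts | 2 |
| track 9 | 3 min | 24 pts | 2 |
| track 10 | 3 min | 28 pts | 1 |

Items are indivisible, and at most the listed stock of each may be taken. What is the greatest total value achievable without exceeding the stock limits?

107 pts

Best selections within duration 27 and stock limits:
- 1×track 3 + 2×track 9 + 1×track 10: duration 21, value 107
- 2×track 3 + 1×track 10: duration 27, value 90
Best: 107 pts.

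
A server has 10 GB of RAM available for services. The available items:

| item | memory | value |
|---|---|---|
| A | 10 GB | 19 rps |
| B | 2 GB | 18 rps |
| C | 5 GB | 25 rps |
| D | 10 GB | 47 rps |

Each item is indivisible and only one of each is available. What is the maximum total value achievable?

Check high-value combinations within 10 GB:
- D: memory 10, value 47
- B+C: memory 2+5=7, value 18+25=43
- C: memory 5, value 25
Best: 47 rps.

47 rps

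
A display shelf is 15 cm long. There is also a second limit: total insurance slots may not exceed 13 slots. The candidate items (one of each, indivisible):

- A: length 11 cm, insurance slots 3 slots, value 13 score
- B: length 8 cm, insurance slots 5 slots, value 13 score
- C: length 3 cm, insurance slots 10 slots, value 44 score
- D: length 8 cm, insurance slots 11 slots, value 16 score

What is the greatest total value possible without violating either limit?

Feasible sets respecting both limits:
- A+C: length 14, insurance slots 13, value 57
- C: length 3, insurance slots 10, value 44
- D: length 8, insurance slots 11, value 16
- A: length 11, insurance slots 3, value 13
Best: 57 score.

57 score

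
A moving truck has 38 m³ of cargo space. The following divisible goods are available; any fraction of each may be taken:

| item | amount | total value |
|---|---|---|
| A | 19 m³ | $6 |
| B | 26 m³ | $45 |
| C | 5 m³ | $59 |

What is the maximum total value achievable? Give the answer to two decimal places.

Take in order of value per unit:
- C (59/5 per unit): all 5 → value 59, running total 59.00
- B (45/26 per unit): all 26 → value 45, running total 104.00
- A (6/19 per unit): 7 of 19 → value 7×6/19 = 2.2105, running total 106.21
Total 106.21.

106.21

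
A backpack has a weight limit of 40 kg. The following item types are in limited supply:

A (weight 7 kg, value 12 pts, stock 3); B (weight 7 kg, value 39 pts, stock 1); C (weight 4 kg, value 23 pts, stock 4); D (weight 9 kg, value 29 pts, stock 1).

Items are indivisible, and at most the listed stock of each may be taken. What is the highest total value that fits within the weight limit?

Top feasible selections:
- 1×A + 1×B + 4×C + 1×D: weight 39, value 172
- 1×B + 4×C + 1×D: weight 32, value 160
Best: 172 pts.

172 pts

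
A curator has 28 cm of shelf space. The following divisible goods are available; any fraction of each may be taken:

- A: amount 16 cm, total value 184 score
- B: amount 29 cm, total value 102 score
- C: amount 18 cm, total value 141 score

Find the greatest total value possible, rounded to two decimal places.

Take in order of value per unit:
- A (184/16 per unit): all 16 → value 184, running total 184.00
- C (141/18 per unit): 12 of 18 → value 12×141/18 = 94.0000, running total 278.00
Total 278.00.

278.00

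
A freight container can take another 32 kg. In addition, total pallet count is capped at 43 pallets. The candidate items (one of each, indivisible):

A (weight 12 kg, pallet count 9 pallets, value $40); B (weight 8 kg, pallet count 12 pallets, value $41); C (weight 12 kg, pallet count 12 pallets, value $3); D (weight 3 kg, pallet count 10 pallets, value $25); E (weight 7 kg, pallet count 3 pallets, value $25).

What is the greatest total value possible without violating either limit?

$131

Feasible sets respecting both limits:
- A+B+D+E: weight 30, pallet count 34, value 131
- A+B+D: weight 23, pallet count 31, value 106
- A+B+E: weight 27, pallet count 24, value 106
Best: $131.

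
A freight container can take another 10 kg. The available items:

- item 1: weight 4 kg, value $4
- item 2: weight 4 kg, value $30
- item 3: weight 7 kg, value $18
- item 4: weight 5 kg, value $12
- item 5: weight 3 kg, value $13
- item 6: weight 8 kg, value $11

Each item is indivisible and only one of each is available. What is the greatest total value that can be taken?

$43

Check high-value combinations within 10 kg:
- item 2+item 5: weight 4+3=7, value 30+13=43
- item 2+item 4: weight 4+5=9, value 30+12=42
- item 1+item 2: weight 4+4=8, value 4+30=34
- item 3+item 5: weight 7+3=10, value 18+13=31
Best: $43.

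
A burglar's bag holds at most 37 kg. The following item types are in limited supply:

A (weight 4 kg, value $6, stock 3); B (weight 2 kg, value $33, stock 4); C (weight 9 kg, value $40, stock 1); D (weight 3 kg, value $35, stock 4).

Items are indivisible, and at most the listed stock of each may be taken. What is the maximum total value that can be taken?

$324

Best selections within weight 37 and stock limits:
- 2×A + 4×B + 1×C + 4×D: weight 37, value 324
- 1×A + 4×B + 1×C + 4×D: weight 33, value 318
- 4×B + 1×C + 4×D: weight 29, value 312
Best: $324.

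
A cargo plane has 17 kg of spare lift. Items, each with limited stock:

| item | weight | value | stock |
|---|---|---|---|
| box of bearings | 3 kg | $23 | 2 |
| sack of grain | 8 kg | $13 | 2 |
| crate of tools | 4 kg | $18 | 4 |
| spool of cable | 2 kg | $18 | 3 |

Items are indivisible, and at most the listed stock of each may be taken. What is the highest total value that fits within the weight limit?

Top feasible selections:
- 2×box of bearings + 1×crate of tools + 3×spool of cable: weight 16, value 118
- 1×box of bearings + 2×crate of tools + 3×spool of cable: weight 17, value 113
- 2×box of bearings + 3×spool of cable: weight 12, value 100
- 2×box of bearings + 1×crate of tools + 2×spool of cable: weight 14, value 100
Best: $118.

$118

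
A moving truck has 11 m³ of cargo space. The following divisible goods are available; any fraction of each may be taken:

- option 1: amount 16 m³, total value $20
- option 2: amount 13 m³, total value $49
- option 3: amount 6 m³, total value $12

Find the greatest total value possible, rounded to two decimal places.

41.46

Take in order of value per unit:
- option 2 (49/13 per unit): 11 of 13 → value 11×49/13 = 41.4615, running total 41.46
Total 41.46.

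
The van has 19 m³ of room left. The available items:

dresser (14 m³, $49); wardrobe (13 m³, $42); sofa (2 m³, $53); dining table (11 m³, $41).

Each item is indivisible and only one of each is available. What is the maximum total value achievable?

$102

Check high-value combinations within 19 m³:
- dresser+sofa: volume 14+2=16, value 49+53=102
- wardrobe+sofa: volume 13+2=15, value 42+53=95
- sofa+dining table: volume 2+11=13, value 53+41=94
- sofa: volume 2, value 53
- dresser: volume 14, value 49
Best: $102.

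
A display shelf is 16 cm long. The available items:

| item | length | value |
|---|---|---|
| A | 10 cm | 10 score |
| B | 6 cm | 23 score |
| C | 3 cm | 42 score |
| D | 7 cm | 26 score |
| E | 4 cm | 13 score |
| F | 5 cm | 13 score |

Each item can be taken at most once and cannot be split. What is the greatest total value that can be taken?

91 score

Check high-value combinations within 16 cm:
- B+C+D: length 6+3+7=16, value 23+42+26=91
- C+D+E: length 3+7+4=14, value 42+26+13=81
- C+D+F: length 3+7+5=15, value 42+26+13=81
- B+C+E: length 6+3+4=13, value 23+42+13=78
- B+C+F: length 6+3+5=14, value 23+42+13=78
Best: 91 score.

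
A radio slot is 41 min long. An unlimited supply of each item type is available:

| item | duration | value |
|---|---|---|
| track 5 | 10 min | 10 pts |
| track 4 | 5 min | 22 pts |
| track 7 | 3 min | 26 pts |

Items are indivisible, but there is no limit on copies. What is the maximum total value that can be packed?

338 pts

Best value-per-unit is track 7 at 26/3, and filling with it alone uses duration 13×3=39. No mix of the others beats 13×26 = 338.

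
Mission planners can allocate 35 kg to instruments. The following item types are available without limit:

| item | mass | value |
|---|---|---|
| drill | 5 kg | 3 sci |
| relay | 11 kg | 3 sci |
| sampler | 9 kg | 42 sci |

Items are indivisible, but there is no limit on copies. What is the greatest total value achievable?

Best value-per-unit is sampler at 42/9; filling with it alone gives 3×42 = 126.
Optimal mix: 1×drill + 3×sampler → mass 32, value 129.

129 sci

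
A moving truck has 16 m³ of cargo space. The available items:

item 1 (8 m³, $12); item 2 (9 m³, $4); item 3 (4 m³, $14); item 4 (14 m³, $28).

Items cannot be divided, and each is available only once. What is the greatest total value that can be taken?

$28

Check high-value combinations within 16 m³:
- item 4: volume 14, value 28
- item 1+item 3: volume 8+4=12, value 12+14=26
- item 2+item 3: volume 9+4=13, value 4+14=18
- item 3: volume 4, value 14
- item 1: volume 8, value 12
Best: $28.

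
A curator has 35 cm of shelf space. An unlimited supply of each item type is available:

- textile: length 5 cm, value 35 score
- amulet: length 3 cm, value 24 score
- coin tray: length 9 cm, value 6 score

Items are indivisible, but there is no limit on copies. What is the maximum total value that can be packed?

275 score

Best value-per-unit is amulet at 24/3; filling with it alone gives 11×24 = 264.
Optimal mix: 1×textile + 10×amulet → length 35, value 275.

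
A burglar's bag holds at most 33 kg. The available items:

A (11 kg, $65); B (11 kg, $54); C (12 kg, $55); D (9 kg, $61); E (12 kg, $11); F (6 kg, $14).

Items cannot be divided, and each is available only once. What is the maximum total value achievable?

Check high-value combinations within 33 kg:
- A+C+D: weight 11+12+9=32, value 65+55+61=181
- A+B+D: weight 11+11+9=31, value 65+54+61=180
- B+C+D: weight 11+12+9=32, value 54+55+61=170
- A+D+F: weight 11+9+6=26, value 65+61+14=140
Best: $181.

$181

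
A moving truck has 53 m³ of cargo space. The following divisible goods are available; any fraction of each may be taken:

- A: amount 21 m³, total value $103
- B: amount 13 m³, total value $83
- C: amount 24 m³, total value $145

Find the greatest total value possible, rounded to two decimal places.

Take in order of value per unit:
- B (83/13 per unit): all 13 → value 83, running total 83.00
- C (145/24 per unit): all 24 → value 145, running total 228.00
- A (103/21 per unit): 16 of 21 → value 16×103/21 = 78.4762, running total 306.48
Total 306.48.

306.48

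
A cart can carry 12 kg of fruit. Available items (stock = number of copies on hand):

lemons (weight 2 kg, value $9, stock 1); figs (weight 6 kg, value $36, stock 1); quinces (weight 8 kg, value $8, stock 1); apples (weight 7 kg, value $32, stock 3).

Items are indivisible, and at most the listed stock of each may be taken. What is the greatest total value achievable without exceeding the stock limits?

$45

Top feasible selections:
- 1×lemons + 1×figs: weight 8, value 45
- 1×lemons + 1×apples: weight 9, value 41
Best: $45.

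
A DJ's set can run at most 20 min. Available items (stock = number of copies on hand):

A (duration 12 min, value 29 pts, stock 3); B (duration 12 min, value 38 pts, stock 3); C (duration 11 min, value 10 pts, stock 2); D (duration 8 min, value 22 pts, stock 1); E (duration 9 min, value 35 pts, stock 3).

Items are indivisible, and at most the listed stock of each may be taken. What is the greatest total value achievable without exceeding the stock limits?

70 pts

Top feasible selections:
- 2×E: duration 18, value 70
- 1×B + 1×D: duration 20, value 60
- 1×D + 1×E: duration 17, value 57
- 1×A + 1×D: duration 20, value 51
Best: 70 pts.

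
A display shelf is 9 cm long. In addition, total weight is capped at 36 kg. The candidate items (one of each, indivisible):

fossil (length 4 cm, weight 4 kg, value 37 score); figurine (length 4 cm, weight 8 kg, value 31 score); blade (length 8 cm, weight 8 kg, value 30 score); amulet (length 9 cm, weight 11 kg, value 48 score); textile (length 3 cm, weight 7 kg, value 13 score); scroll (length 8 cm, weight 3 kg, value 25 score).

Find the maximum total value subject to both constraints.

68 score

Feasible sets respecting both limits:
- fossil+figurine: length 8, weight 12, value 68
- fossil+textile: length 7, weight 11, value 50
- amulet: length 9, weight 11, value 48
Best: 68 score.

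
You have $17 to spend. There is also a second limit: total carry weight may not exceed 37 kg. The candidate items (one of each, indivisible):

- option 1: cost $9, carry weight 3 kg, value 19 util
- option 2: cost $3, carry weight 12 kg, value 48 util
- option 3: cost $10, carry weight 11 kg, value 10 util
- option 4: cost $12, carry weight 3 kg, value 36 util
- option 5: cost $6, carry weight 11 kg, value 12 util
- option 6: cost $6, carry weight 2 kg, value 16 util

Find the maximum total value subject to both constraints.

84 util

Feasible sets respecting both limits:
- option 2+option 4: cost 15, carry weight 15, value 84
- option 2+option 5+option 6: cost 15, carry weight 25, value 76
- option 1+option 2: cost 12, carry weight 15, value 67
Best: 84 util.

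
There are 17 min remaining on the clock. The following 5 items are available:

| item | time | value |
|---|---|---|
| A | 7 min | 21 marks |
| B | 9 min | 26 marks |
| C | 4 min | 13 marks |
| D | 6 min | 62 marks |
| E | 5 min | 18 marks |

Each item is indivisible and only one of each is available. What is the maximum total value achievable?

This is a 0/1 knapsack; check combinations near the capacity.
- A+C+D: time 7+4+6=17, value 21+13+62=96
- C+D+E: time 4+6+5=15, value 13+62+18=93
- B+D: time 9+6=15, value 26+62=88
- A+D: time 7+6=13, value 21+62=83
Best: 96 marks.

96 marks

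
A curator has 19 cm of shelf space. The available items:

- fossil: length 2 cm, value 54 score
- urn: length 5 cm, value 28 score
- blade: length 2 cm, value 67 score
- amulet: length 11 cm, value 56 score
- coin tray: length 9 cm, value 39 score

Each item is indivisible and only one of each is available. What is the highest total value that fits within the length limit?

Check high-value combinations within 19 cm:
- fossil+urn+blade+coin tray: length 2+5+2+9=18, value 54+28+67+39=188
- fossil+blade+amulet: length 2+2+11=15, value 54+67+56=177
- fossil+blade+coin tray: length 2+2+9=13, value 54+67+39=160
- urn+blade+amulet: length 5+2+11=18, value 28+67+56=151
Best: 188 score.

188 score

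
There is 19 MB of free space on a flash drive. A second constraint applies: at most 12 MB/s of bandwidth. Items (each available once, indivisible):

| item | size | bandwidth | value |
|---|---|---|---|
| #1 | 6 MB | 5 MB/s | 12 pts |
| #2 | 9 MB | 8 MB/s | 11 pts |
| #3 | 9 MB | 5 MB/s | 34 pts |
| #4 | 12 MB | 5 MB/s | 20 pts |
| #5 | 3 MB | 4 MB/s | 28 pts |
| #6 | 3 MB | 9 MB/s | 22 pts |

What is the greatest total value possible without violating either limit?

Feasible sets respecting both limits:
- #3+#5: size 12, bandwidth 9, value 62
- #4+#5: size 15, bandwidth 9, value 48
- #1+#3: size 15, bandwidth 10, value 46
- #1+#5: size 9, bandwidth 9, value 40
Best: 62 pts.

62 pts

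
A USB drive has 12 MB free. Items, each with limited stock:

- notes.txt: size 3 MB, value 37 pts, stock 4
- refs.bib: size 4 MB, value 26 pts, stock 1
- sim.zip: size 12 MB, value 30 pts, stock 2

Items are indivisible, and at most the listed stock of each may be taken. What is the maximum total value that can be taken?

Top feasible selections:
- 4×notes.txt: size 12, value 148
- 3×notes.txt: size 9, value 111
Best: 148 pts.

148 pts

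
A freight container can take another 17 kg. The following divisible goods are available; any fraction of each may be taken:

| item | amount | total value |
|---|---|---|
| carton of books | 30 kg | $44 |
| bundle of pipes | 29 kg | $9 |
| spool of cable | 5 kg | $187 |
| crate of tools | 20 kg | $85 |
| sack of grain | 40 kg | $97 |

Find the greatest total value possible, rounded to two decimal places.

Take in order of value per unit:
- spool of cable (187/5 per unit): all 5 → value 187, running total 187.00
- crate of tools (85/20 per unit): 12 of 20 → value 12×85/20 = 51.0000, running total 238.00
Total 238.00.

238.00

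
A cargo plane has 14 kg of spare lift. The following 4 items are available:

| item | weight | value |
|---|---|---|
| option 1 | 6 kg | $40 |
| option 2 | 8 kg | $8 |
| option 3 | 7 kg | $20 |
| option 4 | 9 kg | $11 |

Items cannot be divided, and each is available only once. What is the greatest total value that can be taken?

This is a 0/1 knapsack; check combinations near the capacity.
- option 1+option 3: weight 6+7=13, value 40+20=60
- option 1+option 2: weight 6+8=14, value 40+8=48
- option 1: weight 6, value 40
- option 3: weight 7, value 20
- option 4: weight 9, value 11
Best: $60.

$60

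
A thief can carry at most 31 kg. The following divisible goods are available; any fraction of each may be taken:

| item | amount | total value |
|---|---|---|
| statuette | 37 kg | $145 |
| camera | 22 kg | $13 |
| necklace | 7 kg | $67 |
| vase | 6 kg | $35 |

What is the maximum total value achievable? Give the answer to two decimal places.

Take in order of value per unit:
- necklace (67/7 per unit): all 7 → value 67, running total 67.00
- vase (35/6 per unit): all 6 → value 35, running total 102.00
- statuette (145/37 per unit): 18 of 37 → value 18×145/37 = 70.5405, running total 172.54
Total 172.54.

172.54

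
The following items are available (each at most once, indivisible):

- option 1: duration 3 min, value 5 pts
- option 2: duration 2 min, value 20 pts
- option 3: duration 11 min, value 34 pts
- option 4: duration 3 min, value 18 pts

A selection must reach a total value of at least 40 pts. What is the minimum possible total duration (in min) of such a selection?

8

Subsets with value ≥ 40, sorted by total duration:
- option 1+option 2+option 4: duration 8, value 43
- option 2+option 3: duration 13, value 54
- option 3+option 4: duration 14, value 52
- option 2+option 3+option 4: duration 16, value 72
Minimum duration: 8 min.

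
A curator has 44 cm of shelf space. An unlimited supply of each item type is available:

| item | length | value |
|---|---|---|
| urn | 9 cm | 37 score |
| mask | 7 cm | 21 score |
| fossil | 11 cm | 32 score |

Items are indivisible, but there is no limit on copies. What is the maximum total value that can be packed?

Best value-per-unit is urn at 37/9; filling with it alone gives 4×37 = 148.
Optimal mix: 4×urn + 1×mask → length 43, value 169.

169 score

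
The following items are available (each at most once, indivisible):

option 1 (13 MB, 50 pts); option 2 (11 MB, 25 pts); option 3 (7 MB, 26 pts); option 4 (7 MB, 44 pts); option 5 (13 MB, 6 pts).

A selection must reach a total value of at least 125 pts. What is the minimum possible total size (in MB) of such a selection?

Subsets with value ≥ 125, sorted by total size:
- option 1+option 2+option 3+option 4: size 38, value 145
- option 1+option 3+option 4+option 5: size 40, value 126
- option 1+option 2+option 4+option 5: size 44, value 125
Minimum size: 38 MB.

38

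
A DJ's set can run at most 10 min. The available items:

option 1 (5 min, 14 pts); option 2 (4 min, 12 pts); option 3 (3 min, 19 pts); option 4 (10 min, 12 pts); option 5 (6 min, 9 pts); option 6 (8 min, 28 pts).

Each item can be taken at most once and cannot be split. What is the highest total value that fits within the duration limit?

33 pts

This is a 0/1 knapsack; check combinations near the capacity.
- option 1+option 3: duration 5+3=8, value 14+19=33
- option 2+option 3: duration 4+3=7, value 12+19=31
- option 6: duration 8, value 28
Best: 33 pts.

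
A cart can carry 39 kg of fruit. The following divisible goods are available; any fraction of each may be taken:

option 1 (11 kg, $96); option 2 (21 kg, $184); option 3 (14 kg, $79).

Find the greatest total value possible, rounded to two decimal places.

319.50

Take in order of value per unit:
- option 2 (184/21 per unit): all 21 → value 184, running total 184.00
- option 1 (96/11 per unit): all 11 → value 96, running total 280.00
- option 3 (79/14 per unit): 7 of 14 → value 7×79/14 = 39.5000, running total 319.50
Total 319.50.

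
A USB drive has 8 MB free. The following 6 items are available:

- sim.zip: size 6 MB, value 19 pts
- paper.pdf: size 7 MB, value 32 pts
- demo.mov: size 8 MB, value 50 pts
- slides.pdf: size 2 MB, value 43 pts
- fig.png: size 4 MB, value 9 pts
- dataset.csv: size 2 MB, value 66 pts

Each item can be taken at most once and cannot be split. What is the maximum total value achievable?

118 pts

This is a 0/1 knapsack; check combinations near the capacity.
- slides.pdf+fig.png+dataset.csv: size 2+4+2=8, value 43+9+66=118
- slides.pdf+dataset.csv: size 2+2=4, value 43+66=109
- sim.zip+dataset.csv: size 6+2=8, value 19+66=85
- fig.png+dataset.csv: size 4+2=6, value 9+66=75
Best: 118 pts.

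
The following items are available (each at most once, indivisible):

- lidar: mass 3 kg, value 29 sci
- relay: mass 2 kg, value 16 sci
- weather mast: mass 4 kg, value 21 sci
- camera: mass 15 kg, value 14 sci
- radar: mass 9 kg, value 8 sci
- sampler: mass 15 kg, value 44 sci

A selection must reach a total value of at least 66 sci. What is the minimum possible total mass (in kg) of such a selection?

9

Subsets with value ≥ 66, sorted by total mass:
- lidar+relay+weather mast: mass 9, value 66
- lidar+relay+weather mast+radar: mass 18, value 74
- lidar+sampler: mass 18, value 73
Minimum mass: 9 kg.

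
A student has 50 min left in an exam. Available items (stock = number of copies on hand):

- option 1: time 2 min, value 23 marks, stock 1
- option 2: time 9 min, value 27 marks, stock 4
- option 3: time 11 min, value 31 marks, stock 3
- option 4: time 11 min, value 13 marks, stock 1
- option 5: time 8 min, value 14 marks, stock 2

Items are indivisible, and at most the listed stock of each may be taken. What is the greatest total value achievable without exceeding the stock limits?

162 marks

Best selections within time 50 and stock limits:
- 1×option 1 + 4×option 2 + 1×option 3: time 49, value 162
- 1×option 1 + 2×option 2 + 2×option 3 + 1×option 5: time 50, value 153
Best: 162 marks.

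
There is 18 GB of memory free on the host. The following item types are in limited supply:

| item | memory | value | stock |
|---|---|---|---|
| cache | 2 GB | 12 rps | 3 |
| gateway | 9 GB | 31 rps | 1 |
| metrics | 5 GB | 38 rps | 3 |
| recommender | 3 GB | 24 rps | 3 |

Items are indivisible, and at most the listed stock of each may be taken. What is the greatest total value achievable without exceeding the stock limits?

Best selections within memory 18 and stock limits:
- 3×metrics + 1×recommender: memory 18, value 138
- 1×cache + 2×metrics + 2×recommender: memory 18, value 136
- 2×cache + 1×metrics + 3×recommender: memory 18, value 134
- 1×cache + 3×metrics: memory 17, value 126
Best: 138 rps.

138 rps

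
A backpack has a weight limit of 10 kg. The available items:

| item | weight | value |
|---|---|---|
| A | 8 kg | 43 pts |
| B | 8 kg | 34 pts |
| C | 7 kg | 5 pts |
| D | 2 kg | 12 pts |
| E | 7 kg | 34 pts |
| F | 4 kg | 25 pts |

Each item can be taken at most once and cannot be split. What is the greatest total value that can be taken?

Check high-value combinations within 10 kg:
- A+D: weight 8+2=10, value 43+12=55
- D+E: weight 2+7=9, value 12+34=46
- B+D: weight 8+2=10, value 34+12=46
Best: 55 pts.

55 pts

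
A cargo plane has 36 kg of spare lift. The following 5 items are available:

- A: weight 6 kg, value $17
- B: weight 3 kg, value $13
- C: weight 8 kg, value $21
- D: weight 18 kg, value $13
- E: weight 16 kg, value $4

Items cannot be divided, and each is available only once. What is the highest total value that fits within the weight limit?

$64

Check high-value combinations within 36 kg:
- A+B+C+D: weight 6+3+8+18=35, value 17+13+21+13=64
- A+B+C+E: weight 6+3+8+16=33, value 17+13+21+4=55
- A+B+C: weight 6+3+8=17, value 17+13+21=51
- A+C+D: weight 6+8+18=32, value 17+21+13=51
Best: $64.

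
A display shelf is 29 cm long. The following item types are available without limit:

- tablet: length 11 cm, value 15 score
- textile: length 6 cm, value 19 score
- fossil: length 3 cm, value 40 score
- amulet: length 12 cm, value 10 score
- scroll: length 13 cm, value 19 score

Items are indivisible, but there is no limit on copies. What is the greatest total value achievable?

Best value-per-unit is fossil at 40/3, and filling with it alone uses length 9×3=27. No mix of the others beats 9×40 = 360.

360 score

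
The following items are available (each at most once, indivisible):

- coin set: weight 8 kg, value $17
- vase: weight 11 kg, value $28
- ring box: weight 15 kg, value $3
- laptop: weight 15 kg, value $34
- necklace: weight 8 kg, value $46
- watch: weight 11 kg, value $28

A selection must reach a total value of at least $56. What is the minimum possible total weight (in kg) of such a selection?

16

Subsets with value ≥ 56, sorted by total weight:
- coin set+necklace: weight 16, value 63
- vase+necklace: weight 19, value 74
- necklace+watch: weight 19, value 74
- vase+watch: weight 22, value 56
Minimum weight: 16 kg.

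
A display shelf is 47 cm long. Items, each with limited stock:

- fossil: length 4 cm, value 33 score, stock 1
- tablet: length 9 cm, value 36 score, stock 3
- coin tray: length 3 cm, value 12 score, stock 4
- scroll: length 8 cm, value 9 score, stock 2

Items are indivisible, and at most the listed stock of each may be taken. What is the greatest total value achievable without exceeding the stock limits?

Top feasible selections:
- 1×fossil + 3×tablet + 4×coin tray: length 43, value 189
- 1×fossil + 3×tablet + 3×coin tray: length 40, value 177
- 1×fossil + 3×tablet + 2×coin tray + 1×scroll: length 45, value 174
Best: 189 score.

189 score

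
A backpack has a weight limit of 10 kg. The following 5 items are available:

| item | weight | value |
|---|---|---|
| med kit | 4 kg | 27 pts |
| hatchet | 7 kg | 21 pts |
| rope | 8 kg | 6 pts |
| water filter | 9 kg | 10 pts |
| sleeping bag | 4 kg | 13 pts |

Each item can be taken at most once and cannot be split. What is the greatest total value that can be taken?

Check high-value combinations within 10 kg:
- med kit+sleeping bag: weight 4+4=8, value 27+13=40
- med kit: weight 4, value 27
- hatchet: weight 7, value 21
- sleeping bag: weight 4, value 13
Best: 40 pts.

40 pts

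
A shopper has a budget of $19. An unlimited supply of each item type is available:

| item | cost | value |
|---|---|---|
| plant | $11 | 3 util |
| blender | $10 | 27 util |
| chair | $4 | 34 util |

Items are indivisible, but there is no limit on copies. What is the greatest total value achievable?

Best value-per-unit is chair at 34/4, and filling with it alone uses cost 4×4=16. No mix of the others beats 4×34 = 136.

136 util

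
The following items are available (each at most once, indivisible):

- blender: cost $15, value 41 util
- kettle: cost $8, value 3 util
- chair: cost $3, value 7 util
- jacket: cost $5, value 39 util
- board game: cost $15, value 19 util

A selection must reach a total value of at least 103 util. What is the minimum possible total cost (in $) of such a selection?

Subsets with value ≥ 103, sorted by total cost:
- blender+chair+jacket+board game: cost 38, value 106
- blender+kettle+chair+jacket+board game: cost 46, value 109
Minimum cost: 38 $.

38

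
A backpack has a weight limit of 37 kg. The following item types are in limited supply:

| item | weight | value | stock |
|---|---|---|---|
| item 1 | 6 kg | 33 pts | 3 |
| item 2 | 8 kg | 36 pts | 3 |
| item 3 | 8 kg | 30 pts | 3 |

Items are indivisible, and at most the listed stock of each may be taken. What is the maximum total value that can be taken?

Top feasible selections:
- 2×item 1 + 3×item 2: weight 36, value 174
- 3×item 1 + 2×item 2: weight 34, value 171
- 2×item 1 + 2×item 2 + 1×item 3: weight 36, value 168
Best: 174 pts.

174 pts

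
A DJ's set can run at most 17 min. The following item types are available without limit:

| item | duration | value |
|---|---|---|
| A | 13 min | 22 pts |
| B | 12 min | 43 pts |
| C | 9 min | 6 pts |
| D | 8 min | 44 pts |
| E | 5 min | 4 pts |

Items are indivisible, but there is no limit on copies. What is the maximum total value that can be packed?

Best value-per-unit is D at 44/8, and filling with it alone uses duration 2×8=16. No mix of the others beats 2×44 = 88.

88 pts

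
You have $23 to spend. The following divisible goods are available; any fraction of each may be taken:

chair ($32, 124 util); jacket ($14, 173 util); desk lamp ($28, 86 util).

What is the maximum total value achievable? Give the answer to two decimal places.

Take in order of value per unit:
- jacket (173/14 per unit): all 14 → value 173, running total 173.00
- chair (124/32 per unit): 9 of 32 → value 9×124/32 = 34.8750, running total 207.88
Total 207.88.

207.88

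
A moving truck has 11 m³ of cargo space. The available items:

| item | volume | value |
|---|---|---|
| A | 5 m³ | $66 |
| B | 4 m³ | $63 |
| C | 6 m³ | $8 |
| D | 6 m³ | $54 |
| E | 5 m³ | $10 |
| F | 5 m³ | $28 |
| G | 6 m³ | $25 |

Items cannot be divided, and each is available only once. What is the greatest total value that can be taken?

$129

This is a 0/1 knapsack; check combinations near the capacity.
- A+B: volume 5+4=9, value 66+63=129
- A+D: volume 5+6=11, value 66+54=120
- B+D: volume 4+6=10, value 63+54=117
- A+F: volume 5+5=10, value 66+28=94
Best: $129.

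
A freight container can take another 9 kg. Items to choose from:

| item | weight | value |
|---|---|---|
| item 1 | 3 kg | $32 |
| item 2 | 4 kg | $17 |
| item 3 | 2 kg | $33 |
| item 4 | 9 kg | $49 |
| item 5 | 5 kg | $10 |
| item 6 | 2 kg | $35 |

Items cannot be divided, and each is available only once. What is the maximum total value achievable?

$100

This is a 0/1 knapsack; check combinations near the capacity.
- item 1+item 3+item 6: weight 3+2+2=7, value 32+33+35=100
- item 2+item 3+item 6: weight 4+2+2=8, value 17+33+35=85
- item 1+item 2+item 6: weight 3+4+2=9, value 32+17+35=84
- item 1+item 2+item 3: weight 3+4+2=9, value 32+17+33=82
- item 3+item 5+item 6: weight 2+5+2=9, value 33+10+35=78
Best: $100.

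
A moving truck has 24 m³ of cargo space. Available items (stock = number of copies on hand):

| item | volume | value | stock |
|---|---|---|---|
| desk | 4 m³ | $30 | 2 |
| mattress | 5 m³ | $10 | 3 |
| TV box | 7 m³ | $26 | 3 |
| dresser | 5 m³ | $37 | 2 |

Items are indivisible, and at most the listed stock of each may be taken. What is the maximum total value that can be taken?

$144

Top feasible selections:
- 2×desk + 1×mattress + 2×dresser: volume 23, value 144
- 2×desk + 2×dresser: volume 18, value 134
Best: $144.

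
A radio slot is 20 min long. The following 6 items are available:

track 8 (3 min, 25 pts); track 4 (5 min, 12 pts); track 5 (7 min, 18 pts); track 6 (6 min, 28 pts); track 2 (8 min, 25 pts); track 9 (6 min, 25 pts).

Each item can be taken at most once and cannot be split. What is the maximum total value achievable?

90 pts

Check high-value combinations within 20 min:
- track 8+track 4+track 6+track 9: duration 3+5+6+6=20, value 25+12+28+25=90
- track 8+track 6+track 9: duration 3+6+6=15, value 25+28+25=78
- track 8+track 6+track 2: duration 3+6+8=17, value 25+28+25=78
Best: 90 pts.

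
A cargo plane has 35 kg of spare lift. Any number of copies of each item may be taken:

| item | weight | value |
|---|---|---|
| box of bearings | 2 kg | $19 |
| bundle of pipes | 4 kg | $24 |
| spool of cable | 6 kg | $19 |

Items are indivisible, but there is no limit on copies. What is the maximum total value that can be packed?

Best value-per-unit is box of bearings at 19/2, and filling with it alone uses weight 17×2=34. No mix of the others beats 17×19 = 323.

$323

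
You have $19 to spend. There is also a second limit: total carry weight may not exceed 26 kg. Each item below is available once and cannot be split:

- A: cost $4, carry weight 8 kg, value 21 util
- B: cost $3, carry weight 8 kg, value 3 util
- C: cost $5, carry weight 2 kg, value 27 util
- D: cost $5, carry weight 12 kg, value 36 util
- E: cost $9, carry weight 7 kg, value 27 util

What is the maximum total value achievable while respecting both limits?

Feasible sets respecting both limits:
- C+D+E: cost 19, carry weight 21, value 90
- A+C+D: cost 14, carry weight 22, value 84
- A+C+E: cost 18, carry weight 17, value 75
Best: 90 util.

90 util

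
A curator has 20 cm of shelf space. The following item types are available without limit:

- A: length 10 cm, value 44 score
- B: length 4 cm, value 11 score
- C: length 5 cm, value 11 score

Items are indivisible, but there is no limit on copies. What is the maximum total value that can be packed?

Best value-per-unit is A at 44/10, and filling with it alone uses length 2×10=20. No mix of the others beats 2×44 = 88.

88 score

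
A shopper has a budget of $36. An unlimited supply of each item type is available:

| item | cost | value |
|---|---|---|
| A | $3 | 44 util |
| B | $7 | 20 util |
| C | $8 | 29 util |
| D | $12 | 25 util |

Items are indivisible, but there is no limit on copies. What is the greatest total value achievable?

Best value-per-unit is A at 44/3, and filling with it alone uses cost 12×3=36. No mix of the others beats 12×44 = 528.

528 util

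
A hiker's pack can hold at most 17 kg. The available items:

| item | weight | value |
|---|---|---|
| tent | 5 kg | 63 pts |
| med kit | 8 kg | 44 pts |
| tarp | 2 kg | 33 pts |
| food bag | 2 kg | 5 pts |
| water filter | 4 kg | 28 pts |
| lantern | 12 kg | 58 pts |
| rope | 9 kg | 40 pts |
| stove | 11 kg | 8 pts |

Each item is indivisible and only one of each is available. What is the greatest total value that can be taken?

145 pts

Check high-value combinations within 17 kg:
- tent+med kit+tarp+food bag: weight 5+8+2+2=17, value 63+44+33+5=145
- tent+med kit+tarp: weight 5+8+2=15, value 63+44+33=140
- tent+tarp+rope: weight 5+2+9=16, value 63+33+40=136
- tent+med kit+water filter: weight 5+8+4=17, value 63+44+28=135
Best: 145 pts.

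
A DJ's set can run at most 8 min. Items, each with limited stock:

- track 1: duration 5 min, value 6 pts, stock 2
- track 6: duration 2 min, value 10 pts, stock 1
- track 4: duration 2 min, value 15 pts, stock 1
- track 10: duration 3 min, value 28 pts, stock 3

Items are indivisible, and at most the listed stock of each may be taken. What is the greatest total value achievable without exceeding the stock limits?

71 pts

Top feasible selections:
- 1×track 4 + 2×track 10: duration 8, value 71
- 1×track 6 + 2×track 10: duration 8, value 66
- 2×track 10: duration 6, value 56
- 1×track 6 + 1×track 4 + 1×track 10: duration 7, value 53
Best: 71 pts.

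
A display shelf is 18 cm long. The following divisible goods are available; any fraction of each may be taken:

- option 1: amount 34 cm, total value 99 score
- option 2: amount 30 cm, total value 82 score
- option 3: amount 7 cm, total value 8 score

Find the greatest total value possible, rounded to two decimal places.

Take in order of value per unit:
- option 1 (99/34 per unit): 18 of 34 → value 18×99/34 = 52.4118, running total 52.41
Total 52.41.

52.41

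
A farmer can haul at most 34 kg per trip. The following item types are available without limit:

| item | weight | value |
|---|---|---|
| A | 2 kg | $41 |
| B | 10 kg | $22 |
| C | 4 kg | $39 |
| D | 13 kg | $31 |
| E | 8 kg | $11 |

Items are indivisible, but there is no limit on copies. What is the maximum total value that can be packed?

Best value-per-unit is A at 41/2, and filling with it alone uses weight 17×2=34. No mix of the others beats 17×41 = 697.

$697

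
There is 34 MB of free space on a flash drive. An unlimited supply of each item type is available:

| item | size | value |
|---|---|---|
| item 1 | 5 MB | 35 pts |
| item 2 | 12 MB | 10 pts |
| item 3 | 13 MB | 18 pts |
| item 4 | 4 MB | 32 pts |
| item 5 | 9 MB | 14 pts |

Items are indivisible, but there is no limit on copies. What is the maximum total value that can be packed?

Best value-per-unit is item 4 at 32/4; filling with it alone gives 8×32 = 256.
Optimal mix: 2×item 1 + 6×item 4 → size 34, value 262.

262 pts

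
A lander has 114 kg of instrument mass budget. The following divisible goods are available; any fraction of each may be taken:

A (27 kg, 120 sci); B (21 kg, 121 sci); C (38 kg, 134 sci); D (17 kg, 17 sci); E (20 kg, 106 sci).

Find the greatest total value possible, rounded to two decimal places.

489.00

Take in order of value per unit:
- B (121/21 per unit): all 21 → value 121, running total 121.00
- E (106/20 per unit): all 20 → value 106, running total 227.00
- A (120/27 per unit): all 27 → value 120, running total 347.00
- C (134/38 per unit): all 38 → value 134, running total 481.00
- D (17/17 per unit): 8 of 17 → value 8×17/17 = 8.0000, running total 489.00
Total 489.00.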